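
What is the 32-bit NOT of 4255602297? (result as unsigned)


~0b11111101101001110101011001111001 = 0b10010110001010100110000110 = 39364998 (32-bit unsigned)

39364998


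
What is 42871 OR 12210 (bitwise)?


0b1010011101110111 | 0b10111110110010 = 0b1010111111110111 = 45047

45047


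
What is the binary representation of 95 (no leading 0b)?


95 = 1011111 in binary

1011111


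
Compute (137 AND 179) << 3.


Step 1: 137 & 179 = 129
Step 2: 129 << 3 = 1032

1032


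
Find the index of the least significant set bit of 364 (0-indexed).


0b101101100. Lowest set bit at position 2

2


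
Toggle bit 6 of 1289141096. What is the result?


1289141096 ^ (1 << 6) = 1289141096 ^ 64 = 1289141032

1289141032


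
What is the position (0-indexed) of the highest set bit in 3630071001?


0b11011000010111100111110011011001. Highest set bit at position 31

31


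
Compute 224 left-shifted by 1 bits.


0b11100000 << 1 = 0b111000000 = 448

448


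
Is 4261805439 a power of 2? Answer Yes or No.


0b11111110000001011111110101111111. Multiple bits set => No

No


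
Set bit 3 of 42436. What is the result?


42436 | (1 << 3) = 42436 | 8 = 42444

42444


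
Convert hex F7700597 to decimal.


F7700597 hex = 4151313815 decimal

4151313815


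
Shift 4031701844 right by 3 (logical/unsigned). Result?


0b11110000010011101110001101010100 >> 3 = 0b11110000010011101110001101010 = 503962730

503962730


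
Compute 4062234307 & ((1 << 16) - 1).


4062234307 & 65535 = 50883

50883


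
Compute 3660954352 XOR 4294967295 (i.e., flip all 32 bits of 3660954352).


3660954352 ^ 4294967295 = 634012943

634012943


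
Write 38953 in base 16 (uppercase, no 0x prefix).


38953 = 9829 hex

9829


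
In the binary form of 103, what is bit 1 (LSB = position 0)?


0b1100111, position 1 = 1

1


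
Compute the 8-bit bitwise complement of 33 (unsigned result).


~0b100001 = 0b11011110 = 222 (8-bit unsigned)

222


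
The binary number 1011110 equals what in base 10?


1011110 in decimal = 94

94


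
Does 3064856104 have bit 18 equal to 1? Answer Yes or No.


0b10110110101011011111111000101000, bit 18 = 1. Yes

Yes


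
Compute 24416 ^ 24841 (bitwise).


0b101111101100000 ^ 0b110000100001001 = 0b11111001101001 = 15977

15977


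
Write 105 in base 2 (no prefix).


105 = 1101001 in binary

1101001


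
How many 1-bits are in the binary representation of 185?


0b10111001 has 5 set bits

5


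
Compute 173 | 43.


0b10101101 | 0b101011 = 0b10101111 = 175

175


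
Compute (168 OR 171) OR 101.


Step 1: 168 | 171 = 171
Step 2: 171 | 101 = 239

239


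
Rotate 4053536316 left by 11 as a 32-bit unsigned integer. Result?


Rotate 0b11110001100111000000111000111100 left by 11 (32-bit) = 0b11100000011100011110011110001100 = 3765561228

3765561228


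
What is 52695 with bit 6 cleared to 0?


52695 & ~(1 << 6) = 52631

52631


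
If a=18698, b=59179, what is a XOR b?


18698 ^ 59179 = 44577

44577


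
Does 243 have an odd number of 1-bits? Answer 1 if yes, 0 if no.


0b11110011 has 6 ones => parity 0

0


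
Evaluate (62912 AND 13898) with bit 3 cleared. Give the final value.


Step 1: 62912 & 13898 = 13376
Step 2: 13376 & ~(1 << 3) = 13376

13376


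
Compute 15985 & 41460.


0b11111001110001 & 0b1010000111110100 = 0b10000001110000 = 8304

8304


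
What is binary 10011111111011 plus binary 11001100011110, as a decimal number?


10011111111011 + 11001100011110 = 101101100011001 = 23321

23321


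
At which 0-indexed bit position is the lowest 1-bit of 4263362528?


0b11111110000111011011111111100000. Lowest set bit at position 5

5


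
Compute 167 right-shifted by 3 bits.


0b10100111 >> 3 = 0b10100 = 20

20


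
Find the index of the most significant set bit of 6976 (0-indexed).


0b1101101000000. Highest set bit at position 12

12


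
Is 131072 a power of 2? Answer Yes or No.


0b100000000000000000. Only one bit set => Yes

Yes


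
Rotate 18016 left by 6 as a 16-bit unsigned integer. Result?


Rotate 0b100011001100000 left by 6 (16-bit) = 0b1001100000010001 = 38929

38929


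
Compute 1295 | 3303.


0b10100001111 | 0b110011100111 = 0b110111101111 = 3567

3567


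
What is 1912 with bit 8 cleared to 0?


1912 & ~(1 << 8) = 1656

1656


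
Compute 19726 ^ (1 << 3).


19726 ^ (1 << 3) = 19726 ^ 8 = 19718

19718


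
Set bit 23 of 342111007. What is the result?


342111007 | (1 << 23) = 342111007 | 8388608 = 350499615

350499615


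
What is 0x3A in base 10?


3A hex = 58 decimal

58


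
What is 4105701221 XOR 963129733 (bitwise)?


0b11110100101110000000011101100101 ^ 0b111001011010000011000110000101 = 0b11001101110100000011011011100000 = 3452974816

3452974816


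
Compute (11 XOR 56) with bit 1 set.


Step 1: 11 ^ 56 = 51
Step 2: 51 | (1 << 1) = 51 | 2 = 51

51


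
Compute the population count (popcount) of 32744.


0b111111111101000 has 11 set bits

11


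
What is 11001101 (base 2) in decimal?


11001101 in decimal = 205

205


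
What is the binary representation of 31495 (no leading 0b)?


31495 = 111101100000111 in binary

111101100000111


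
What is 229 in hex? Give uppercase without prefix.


229 = E5 hex

E5


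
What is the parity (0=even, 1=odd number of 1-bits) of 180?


0b10110100 has 4 ones => parity 0

0


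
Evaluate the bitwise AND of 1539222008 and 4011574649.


0b1011011101111101010100111111000 & 0b11101111000110111100010101111001 = 0b1001011000110101000000101111000 = 1260028280

1260028280


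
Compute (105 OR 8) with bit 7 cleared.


Step 1: 105 | 8 = 105
Step 2: 105 & ~(1 << 7) = 105

105


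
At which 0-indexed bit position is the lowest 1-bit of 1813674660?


0b1101100000110100111101010100100. Lowest set bit at position 2

2


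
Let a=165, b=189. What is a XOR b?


165 ^ 189 = 24

24


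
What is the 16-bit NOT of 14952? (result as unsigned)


~0b11101001101000 = 0b1100010110010111 = 50583 (16-bit unsigned)

50583


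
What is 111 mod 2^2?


111 & 3 = 3

3


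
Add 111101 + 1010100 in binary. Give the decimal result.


111101 + 1010100 = 10010001 = 145

145


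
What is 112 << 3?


0b1110000 << 3 = 0b1110000000 = 896

896


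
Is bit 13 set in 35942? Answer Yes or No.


0b1000110001100110, bit 13 = 0. No

No


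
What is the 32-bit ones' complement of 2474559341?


2474559341 ^ 4294967295 = 1820407954

1820407954


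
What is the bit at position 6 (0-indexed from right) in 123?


0b1111011, position 6 = 1

1


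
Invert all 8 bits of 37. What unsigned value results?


37 ^ 255 = 218

218


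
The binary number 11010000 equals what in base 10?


11010000 in decimal = 208

208


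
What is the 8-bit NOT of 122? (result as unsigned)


~0b1111010 = 0b10000101 = 133 (8-bit unsigned)

133


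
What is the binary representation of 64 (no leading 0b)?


64 = 1000000 in binary

1000000


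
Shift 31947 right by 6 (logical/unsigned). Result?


0b111110011001011 >> 6 = 0b111110011 = 499

499


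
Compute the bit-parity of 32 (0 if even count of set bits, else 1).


0b100000 has 1 ones => parity 1

1


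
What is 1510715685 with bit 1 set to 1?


1510715685 | (1 << 1) = 1510715685 | 2 = 1510715687

1510715687


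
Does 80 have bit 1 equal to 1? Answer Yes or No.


0b1010000, bit 1 = 0. No

No


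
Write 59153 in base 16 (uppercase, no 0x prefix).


59153 = E711 hex

E711


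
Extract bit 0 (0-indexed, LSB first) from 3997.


0b111110011101, position 0 = 1

1


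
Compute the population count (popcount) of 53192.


0b1100111111001000 has 9 set bits

9


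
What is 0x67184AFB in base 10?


67184AFB hex = 1729645307 decimal

1729645307


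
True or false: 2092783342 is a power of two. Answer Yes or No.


0b1111100101111010101011011101110. Multiple bits set => No

No


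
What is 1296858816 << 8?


0b1001101010011000111111011000000 << 8 = 0b100110101001100011111101100000000000000 = 331995856896

331995856896


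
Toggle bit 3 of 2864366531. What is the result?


2864366531 ^ (1 << 3) = 2864366531 ^ 8 = 2864366539

2864366539


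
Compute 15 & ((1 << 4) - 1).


15 & 15 = 15

15


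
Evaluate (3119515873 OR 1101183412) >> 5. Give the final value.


Step 1: 3119515873 | 1101183412 = 4193434101
Step 2: 4193434101 >> 5 = 131044815

131044815


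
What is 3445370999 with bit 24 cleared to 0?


3445370999 & ~(1 << 24) = 3428593783

3428593783


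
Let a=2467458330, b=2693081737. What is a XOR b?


2467458330 ^ 2693081737 = 865552275

865552275


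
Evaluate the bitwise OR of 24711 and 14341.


0b110000010000111 | 0b11100000000101 = 0b111100010000111 = 30855

30855


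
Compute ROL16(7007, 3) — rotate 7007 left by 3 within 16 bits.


Rotate 0b1101101011111 left by 3 (16-bit) = 0b1101101011111000 = 56056

56056


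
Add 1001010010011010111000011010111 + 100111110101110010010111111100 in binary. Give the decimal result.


1001010010011010111000011010111 + 100111110101110010010111111100 = 1110010001001001001011011010011 = 1915000531

1915000531


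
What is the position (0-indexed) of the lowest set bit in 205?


0b11001101. Lowest set bit at position 0

0


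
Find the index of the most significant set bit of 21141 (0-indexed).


0b101001010010101. Highest set bit at position 14

14


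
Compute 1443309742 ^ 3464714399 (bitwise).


0b1010110000001110010100010101110 ^ 0b11001110100000110101100010011111 = 0b10011000100001000111000000110001 = 2558816305

2558816305


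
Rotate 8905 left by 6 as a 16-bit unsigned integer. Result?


Rotate 0b10001011001001 left by 6 (16-bit) = 0b1011001001001000 = 45640

45640


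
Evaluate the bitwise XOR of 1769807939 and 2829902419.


0b1101001011111010010000001000011 ^ 0b10101000101011001110001001010011 = 0b11000001110100011100001000010000 = 3251749392

3251749392


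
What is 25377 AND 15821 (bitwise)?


0b110001100100001 & 0b11110111001101 = 0b10000100000001 = 8449

8449


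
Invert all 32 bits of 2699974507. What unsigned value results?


2699974507 ^ 4294967295 = 1594992788

1594992788


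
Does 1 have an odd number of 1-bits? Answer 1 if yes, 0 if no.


0b1 has 1 ones => parity 1

1


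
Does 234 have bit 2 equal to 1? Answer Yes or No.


0b11101010, bit 2 = 0. No

No


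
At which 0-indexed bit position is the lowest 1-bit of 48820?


0b1011111010110100. Lowest set bit at position 2

2


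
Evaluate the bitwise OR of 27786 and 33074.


0b110110010001010 | 0b1000000100110010 = 0b1110110110111010 = 60858

60858


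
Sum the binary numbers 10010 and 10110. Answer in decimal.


10010 + 10110 = 101000 = 40

40


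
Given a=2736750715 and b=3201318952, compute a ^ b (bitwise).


2736750715 ^ 3201318952 = 500154451

500154451


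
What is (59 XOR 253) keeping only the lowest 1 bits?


Step 1: 59 ^ 253 = 198
Step 2: 198 & 1 = 0

0


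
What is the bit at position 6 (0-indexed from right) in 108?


0b1101100, position 6 = 1

1


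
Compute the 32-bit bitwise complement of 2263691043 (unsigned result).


~0b10000110111011010010111100100011 = 0b1111001000100101101000011011100 = 2031276252 (32-bit unsigned)

2031276252


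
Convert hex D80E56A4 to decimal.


D80E56A4 hex = 3624818340 decimal

3624818340


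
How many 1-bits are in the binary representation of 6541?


0b1100110001101 has 7 set bits

7


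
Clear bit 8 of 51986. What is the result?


51986 & ~(1 << 8) = 51730

51730


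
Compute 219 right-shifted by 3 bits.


0b11011011 >> 3 = 0b11011 = 27

27


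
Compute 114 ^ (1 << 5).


114 ^ (1 << 5) = 114 ^ 32 = 82

82


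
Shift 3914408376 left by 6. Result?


0b11101001010100010010000110111000 << 6 = 0b11101001010100010010000110111000000000 = 250522136064

250522136064


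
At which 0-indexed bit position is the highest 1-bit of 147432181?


0b1000110010011010001011110101. Highest set bit at position 27

27


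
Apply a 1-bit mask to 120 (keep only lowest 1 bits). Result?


120 & 1 = 0

0


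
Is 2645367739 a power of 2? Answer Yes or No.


0b10011101101011010001101110111011. Multiple bits set => No

No


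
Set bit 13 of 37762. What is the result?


37762 | (1 << 13) = 37762 | 8192 = 45954

45954


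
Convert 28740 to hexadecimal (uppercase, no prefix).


28740 = 7044 hex

7044


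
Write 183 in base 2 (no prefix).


183 = 10110111 in binary

10110111


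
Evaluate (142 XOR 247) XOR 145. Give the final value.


Step 1: 142 ^ 247 = 121
Step 2: 121 ^ 145 = 232

232


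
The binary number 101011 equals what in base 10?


101011 in decimal = 43

43


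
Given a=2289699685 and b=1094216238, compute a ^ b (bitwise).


2289699685 ^ 1094216238 = 3376570699

3376570699


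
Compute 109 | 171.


0b1101101 | 0b10101011 = 0b11101111 = 239

239


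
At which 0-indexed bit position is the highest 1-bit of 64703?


0b1111110010111111. Highest set bit at position 15

15


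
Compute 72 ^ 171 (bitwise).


0b1001000 ^ 0b10101011 = 0b11100011 = 227

227


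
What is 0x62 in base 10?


62 hex = 98 decimal

98


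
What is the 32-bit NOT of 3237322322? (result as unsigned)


~0b11000000111101011001111001010010 = 0b111111000010100110000110101101 = 1057644973 (32-bit unsigned)

1057644973


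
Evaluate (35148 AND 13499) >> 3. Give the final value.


Step 1: 35148 & 13499 = 8
Step 2: 8 >> 3 = 1

1


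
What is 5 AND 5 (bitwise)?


0b101 & 0b101 = 0b101 = 5

5


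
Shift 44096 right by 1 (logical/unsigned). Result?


0b1010110001000000 >> 1 = 0b101011000100000 = 22048

22048


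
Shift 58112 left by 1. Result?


0b1110001100000000 << 1 = 0b11100011000000000 = 116224

116224


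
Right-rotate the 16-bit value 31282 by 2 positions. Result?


Rotate 0b111101000110010 right by 2 (16-bit) = 0b1001111010001100 = 40588

40588


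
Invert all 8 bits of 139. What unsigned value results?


139 ^ 255 = 116

116


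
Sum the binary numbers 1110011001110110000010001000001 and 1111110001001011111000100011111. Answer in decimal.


1110011001110110000010001000001 + 1111110001001011111000100011111 = 11110001011000001111010101100000 = 4049663328

4049663328


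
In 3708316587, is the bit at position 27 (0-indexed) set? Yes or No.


0b11011101000010000110101110101011, bit 27 = 1. Yes

Yes


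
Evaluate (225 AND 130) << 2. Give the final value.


Step 1: 225 & 130 = 128
Step 2: 128 << 2 = 512

512


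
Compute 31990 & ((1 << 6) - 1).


31990 & 63 = 54

54


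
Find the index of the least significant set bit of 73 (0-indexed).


0b1001001. Lowest set bit at position 0

0


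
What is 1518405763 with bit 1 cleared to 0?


1518405763 & ~(1 << 1) = 1518405761

1518405761


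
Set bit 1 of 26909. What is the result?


26909 | (1 << 1) = 26909 | 2 = 26911

26911


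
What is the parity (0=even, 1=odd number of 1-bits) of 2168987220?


0b10000001010010000001111001010100 has 11 ones => parity 1

1


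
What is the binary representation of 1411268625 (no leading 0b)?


1411268625 = 1010100000111100100000000010001 in binary

1010100000111100100000000010001


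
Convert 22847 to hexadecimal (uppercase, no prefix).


22847 = 593F hex

593F


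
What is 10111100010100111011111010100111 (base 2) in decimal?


10111100010100111011111010100111 in decimal = 3159604903

3159604903


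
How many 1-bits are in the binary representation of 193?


0b11000001 has 3 set bits

3


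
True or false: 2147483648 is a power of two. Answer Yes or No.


0b10000000000000000000000000000000. Only one bit set => Yes

Yes


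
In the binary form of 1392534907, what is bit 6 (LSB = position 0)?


0b1010011000000000110010101111011, position 6 = 1

1


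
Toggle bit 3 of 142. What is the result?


142 ^ (1 << 3) = 142 ^ 8 = 134

134


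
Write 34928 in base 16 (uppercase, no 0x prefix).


34928 = 8870 hex

8870


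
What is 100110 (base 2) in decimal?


100110 in decimal = 38

38


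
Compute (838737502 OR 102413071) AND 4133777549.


Step 1: 838737502 | 102413071 = 939442015
Step 2: 939442015 & 4133777549 = 912535565

912535565


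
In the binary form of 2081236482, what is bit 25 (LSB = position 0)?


0b1111100000011010010011000000010, position 25 = 0

0


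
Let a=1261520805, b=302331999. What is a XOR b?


1261520805 ^ 302331999 = 1496612858

1496612858


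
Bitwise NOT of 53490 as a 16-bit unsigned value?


~0b1101000011110010 = 0b10111100001101 = 12045 (16-bit unsigned)

12045


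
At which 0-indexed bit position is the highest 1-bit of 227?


0b11100011. Highest set bit at position 7

7


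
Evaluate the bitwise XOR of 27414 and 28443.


0b110101100010110 ^ 0b110111100011011 = 0b10000001101 = 1037

1037


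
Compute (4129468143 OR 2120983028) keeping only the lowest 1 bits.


Step 1: 4129468143 | 2120983028 = 4268470271
Step 2: 4268470271 & 1 = 1

1


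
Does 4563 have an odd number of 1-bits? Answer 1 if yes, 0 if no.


0b1000111010011 has 7 ones => parity 1

1


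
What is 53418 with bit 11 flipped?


53418 ^ (1 << 11) = 53418 ^ 2048 = 55466

55466


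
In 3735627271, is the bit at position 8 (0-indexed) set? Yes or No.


0b11011110101010010010011000000111, bit 8 = 0. No

No


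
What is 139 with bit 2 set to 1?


139 | (1 << 2) = 139 | 4 = 143

143


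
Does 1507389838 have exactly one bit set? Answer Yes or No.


0b1011001110110001111000110001110. Multiple bits set => No

No


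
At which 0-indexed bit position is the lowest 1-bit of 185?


0b10111001. Lowest set bit at position 0

0


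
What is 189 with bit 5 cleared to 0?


189 & ~(1 << 5) = 157

157


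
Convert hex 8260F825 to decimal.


8260F825 hex = 2187393061 decimal

2187393061


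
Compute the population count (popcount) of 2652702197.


0b10011110000111010000010111110101 has 17 set bits

17


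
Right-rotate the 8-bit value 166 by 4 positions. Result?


Rotate 0b10100110 right by 4 (8-bit) = 0b1101010 = 106

106


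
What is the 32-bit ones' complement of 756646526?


756646526 ^ 4294967295 = 3538320769

3538320769


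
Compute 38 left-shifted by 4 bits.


0b100110 << 4 = 0b1001100000 = 608

608


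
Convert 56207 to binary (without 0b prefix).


56207 = 1101101110001111 in binary

1101101110001111


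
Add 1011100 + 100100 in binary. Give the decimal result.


1011100 + 100100 = 10000000 = 128

128


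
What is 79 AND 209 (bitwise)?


0b1001111 & 0b11010001 = 0b1000001 = 65

65


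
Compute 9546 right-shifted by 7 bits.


0b10010101001010 >> 7 = 0b1001010 = 74

74


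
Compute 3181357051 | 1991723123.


0b10111101100111111010011111111011 | 0b1110110101101110100100001110011 = 0b11111111101111111110111111111011 = 4290768891

4290768891


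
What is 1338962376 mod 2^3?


1338962376 & 7 = 0

0


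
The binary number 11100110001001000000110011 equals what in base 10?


11100110001001000000110011 in decimal = 60330035

60330035


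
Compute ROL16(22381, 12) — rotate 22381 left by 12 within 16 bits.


Rotate 0b101011101101101 left by 12 (16-bit) = 0b1101010101110110 = 54646

54646


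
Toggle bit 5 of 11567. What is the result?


11567 ^ (1 << 5) = 11567 ^ 32 = 11535

11535


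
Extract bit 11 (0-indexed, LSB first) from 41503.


0b1010001000011111, position 11 = 0

0


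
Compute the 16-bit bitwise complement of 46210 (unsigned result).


~0b1011010010000010 = 0b100101101111101 = 19325 (16-bit unsigned)

19325


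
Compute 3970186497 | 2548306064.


0b11101100101001000011110100000001 | 0b10010111111001000001000010010000 = 0b11111111111001000011110110010001 = 4293148049

4293148049


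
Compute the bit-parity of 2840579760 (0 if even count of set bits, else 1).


0b10101001010011111100111010110000 has 17 ones => parity 1

1


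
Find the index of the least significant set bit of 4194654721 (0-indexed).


0b11111010000001010101101000000001. Lowest set bit at position 0

0


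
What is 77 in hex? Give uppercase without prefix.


77 = 4D hex

4D


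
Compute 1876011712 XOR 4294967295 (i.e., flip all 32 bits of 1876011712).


1876011712 ^ 4294967295 = 2418955583

2418955583


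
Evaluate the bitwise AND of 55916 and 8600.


0b1101101001101100 & 0b10000110011000 = 0b1000 = 8

8


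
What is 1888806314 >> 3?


0b1110000100101001110010110101010 >> 3 = 0b1110000100101001110010110101 = 236100789

236100789


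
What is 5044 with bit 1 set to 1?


5044 | (1 << 1) = 5044 | 2 = 5046

5046


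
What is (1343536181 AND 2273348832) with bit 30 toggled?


Step 1: 1343536181 & 2273348832 = 35872
Step 2: 35872 ^ (1 << 30) = 35872 ^ 1073741824 = 1073777696

1073777696


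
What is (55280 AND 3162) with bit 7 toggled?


Step 1: 55280 & 3162 = 1104
Step 2: 1104 ^ (1 << 7) = 1104 ^ 128 = 1232

1232


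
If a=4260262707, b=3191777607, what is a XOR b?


4260262707 ^ 3191777607 = 1137760884

1137760884


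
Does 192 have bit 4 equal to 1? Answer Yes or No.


0b11000000, bit 4 = 0. No

No


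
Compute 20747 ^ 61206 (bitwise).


0b101000100001011 ^ 0b1110111100010110 = 0b1011111000011101 = 48669

48669


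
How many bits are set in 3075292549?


0b10110111010011010011110110000101 has 18 set bits

18


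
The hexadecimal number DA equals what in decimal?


DA hex = 218 decimal

218


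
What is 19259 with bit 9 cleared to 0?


19259 & ~(1 << 9) = 18747

18747


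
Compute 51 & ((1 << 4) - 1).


51 & 15 = 3

3


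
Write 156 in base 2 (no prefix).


156 = 10011100 in binary

10011100


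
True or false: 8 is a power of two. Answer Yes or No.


0b1000. Only one bit set => Yes

Yes


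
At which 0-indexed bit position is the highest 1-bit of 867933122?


0b110011101110111001101111000010. Highest set bit at position 29

29


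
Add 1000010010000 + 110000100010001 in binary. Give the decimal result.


1000010010000 + 110000100010001 = 111000110100001 = 29089

29089


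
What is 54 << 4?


0b110110 << 4 = 0b1101100000 = 864

864


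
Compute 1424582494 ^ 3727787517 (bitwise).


0b1010100111010010110011101011110 ^ 0b11011110001100011000010111111101 = 0b10001010110110001110001010100011 = 2329469603

2329469603


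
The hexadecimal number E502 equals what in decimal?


E502 hex = 58626 decimal

58626


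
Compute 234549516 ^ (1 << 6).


234549516 ^ (1 << 6) = 234549516 ^ 64 = 234549580

234549580


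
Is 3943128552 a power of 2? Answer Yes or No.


0b11101011000001110101110111101000. Multiple bits set => No

No


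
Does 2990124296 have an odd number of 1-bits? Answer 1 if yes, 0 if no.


0b10110010001110011010110100001000 has 14 ones => parity 0

0


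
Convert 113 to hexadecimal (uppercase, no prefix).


113 = 71 hex

71


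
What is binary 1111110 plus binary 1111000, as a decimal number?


1111110 + 1111000 = 11110110 = 246

246


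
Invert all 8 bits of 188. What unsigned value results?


188 ^ 255 = 67

67


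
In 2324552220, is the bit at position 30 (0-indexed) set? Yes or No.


0b10001010100011011101101000011100, bit 30 = 0. No

No


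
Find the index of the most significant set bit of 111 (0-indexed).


0b1101111. Highest set bit at position 6

6


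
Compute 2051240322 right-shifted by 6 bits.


0b1111010010000110111000110000010 >> 6 = 0b1111010010000110111000110 = 32050630

32050630


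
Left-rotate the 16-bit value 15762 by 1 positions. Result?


Rotate 0b11110110010010 left by 1 (16-bit) = 0b111101100100100 = 31524

31524


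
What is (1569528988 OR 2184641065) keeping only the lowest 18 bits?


Step 1: 1569528988 | 2184641065 = 3753901757
Step 2: 3753901757 & 262143 = 261821

261821


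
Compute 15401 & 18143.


0b11110000101001 & 0b100011011011111 = 0b10000001001 = 1033

1033


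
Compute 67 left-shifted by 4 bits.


0b1000011 << 4 = 0b10000110000 = 1072

1072


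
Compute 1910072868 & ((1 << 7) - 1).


1910072868 & 127 = 36

36


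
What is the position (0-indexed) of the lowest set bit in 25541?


0b110001111000101. Lowest set bit at position 0

0


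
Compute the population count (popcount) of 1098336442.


0b1000001011101110100100010111010 has 15 set bits

15


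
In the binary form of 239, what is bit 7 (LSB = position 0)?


0b11101111, position 7 = 1

1


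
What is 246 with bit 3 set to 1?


246 | (1 << 3) = 246 | 8 = 254

254


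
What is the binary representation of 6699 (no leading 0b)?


6699 = 1101000101011 in binary

1101000101011


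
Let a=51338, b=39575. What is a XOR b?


51338 ^ 39575 = 21021

21021


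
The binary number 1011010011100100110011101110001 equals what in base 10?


1011010011100100110011101110001 in decimal = 1517447025

1517447025


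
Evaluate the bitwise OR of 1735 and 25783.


0b11011000111 | 0b110010010110111 = 0b110011011110111 = 26359

26359


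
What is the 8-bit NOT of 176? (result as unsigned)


~0b10110000 = 0b1001111 = 79 (8-bit unsigned)

79


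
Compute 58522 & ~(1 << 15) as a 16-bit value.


58522 & ~(1 << 15) = 25754

25754


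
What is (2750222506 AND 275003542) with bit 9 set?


Step 1: 2750222506 & 275003542 = 6557826
Step 2: 6557826 | (1 << 9) = 6557826 | 512 = 6558338

6558338


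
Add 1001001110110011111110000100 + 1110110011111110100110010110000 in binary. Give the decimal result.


1001001110110011111110000100 + 1110110011111110100110010110000 = 1111111101110101000110000110100 = 2142932020

2142932020


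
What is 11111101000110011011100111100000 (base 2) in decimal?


11111101000110011011100111100000 in decimal = 4246321632

4246321632


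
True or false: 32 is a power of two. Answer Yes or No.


0b100000. Only one bit set => Yes

Yes


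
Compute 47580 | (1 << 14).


47580 | (1 << 14) = 47580 | 16384 = 63964

63964


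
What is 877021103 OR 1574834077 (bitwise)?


0b110100010001100100011110101111 | 0b1011101110111100000111110011101 = 0b1111101110111100100111110111111 = 2111721407

2111721407


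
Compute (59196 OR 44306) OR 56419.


Step 1: 59196 | 44306 = 61246
Step 2: 61246 | 56419 = 65407

65407


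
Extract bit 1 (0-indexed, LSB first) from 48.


0b110000, position 1 = 0

0


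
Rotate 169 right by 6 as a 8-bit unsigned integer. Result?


Rotate 0b10101001 right by 6 (8-bit) = 0b10100110 = 166

166


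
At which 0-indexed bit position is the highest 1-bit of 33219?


0b1000000111000011. Highest set bit at position 15

15


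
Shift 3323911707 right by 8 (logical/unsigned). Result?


0b11000110000111101101111000011011 >> 8 = 0b110001100001111011011110 = 12984030

12984030


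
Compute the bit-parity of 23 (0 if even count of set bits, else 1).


0b10111 has 4 ones => parity 0

0


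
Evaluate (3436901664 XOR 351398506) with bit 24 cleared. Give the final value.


Step 1: 3436901664 ^ 351398506 = 3626704714
Step 2: 3626704714 & ~(1 << 24) = 3626704714

3626704714


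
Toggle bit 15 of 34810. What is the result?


34810 ^ (1 << 15) = 34810 ^ 32768 = 2042

2042


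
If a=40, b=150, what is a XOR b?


40 ^ 150 = 190

190


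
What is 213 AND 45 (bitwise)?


0b11010101 & 0b101101 = 0b101 = 5

5


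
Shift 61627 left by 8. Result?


0b1111000010111011 << 8 = 0b111100001011101100000000 = 15776512

15776512


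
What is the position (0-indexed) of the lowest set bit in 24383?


0b101111100111111. Lowest set bit at position 0

0


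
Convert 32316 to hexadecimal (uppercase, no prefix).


32316 = 7E3C hex

7E3C


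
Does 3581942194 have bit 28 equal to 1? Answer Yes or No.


0b11010101100000000001100110110010, bit 28 = 1. Yes

Yes


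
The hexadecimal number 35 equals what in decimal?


35 hex = 53 decimal

53


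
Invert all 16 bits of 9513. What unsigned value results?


9513 ^ 65535 = 56022

56022


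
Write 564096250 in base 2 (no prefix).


564096250 = 100001100111110110110011111010 in binary

100001100111110110110011111010


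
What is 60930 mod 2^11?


60930 & 2047 = 1538

1538


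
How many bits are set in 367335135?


0b10101111001010001011011011111 has 18 set bits

18


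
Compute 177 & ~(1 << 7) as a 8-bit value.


177 & ~(1 << 7) = 49

49


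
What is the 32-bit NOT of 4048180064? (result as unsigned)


~0b11110001010010100101001101100000 = 0b1110101101011010110010011111 = 246787231 (32-bit unsigned)

246787231


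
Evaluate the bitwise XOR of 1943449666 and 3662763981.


0b1110011110101101011000001000010 ^ 0b11011010010100010101011111001101 = 0b10101001100001111110011110001111 = 2844256143

2844256143


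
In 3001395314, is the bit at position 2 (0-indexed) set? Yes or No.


0b10110010111001011010100001110010, bit 2 = 0. No

No


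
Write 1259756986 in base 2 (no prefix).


1259756986 = 1001011000101100101110110111010 in binary

1001011000101100101110110111010


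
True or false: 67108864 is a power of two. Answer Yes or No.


0b100000000000000000000000000. Only one bit set => Yes

Yes


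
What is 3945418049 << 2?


0b11101011001010100100110101000001 << 2 = 0b1110101100101010010011010100000100 = 15781672196

15781672196


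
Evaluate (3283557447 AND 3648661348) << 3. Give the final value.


Step 1: 3283557447 & 3648661348 = 3241280580
Step 2: 3241280580 << 3 = 25930244640

25930244640


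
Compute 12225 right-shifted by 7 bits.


0b10111111000001 >> 7 = 0b1011111 = 95

95


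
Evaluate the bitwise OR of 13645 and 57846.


0b11010101001101 | 0b1110000111110110 = 0b1111010111111111 = 62975

62975


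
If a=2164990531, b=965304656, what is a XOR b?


2164990531 ^ 965304656 = 3095544595

3095544595


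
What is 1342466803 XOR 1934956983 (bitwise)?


0b1010000000001000110101011110011 ^ 0b1110011010101010001100110110111 = 0b100011010100010111001101000100 = 592540484

592540484


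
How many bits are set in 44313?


0b1010110100011001 has 8 set bits

8


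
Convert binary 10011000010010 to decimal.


10011000010010 in decimal = 9746

9746


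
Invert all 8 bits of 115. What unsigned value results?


115 ^ 255 = 140

140


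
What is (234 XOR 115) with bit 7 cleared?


Step 1: 234 ^ 115 = 153
Step 2: 153 & ~(1 << 7) = 25

25


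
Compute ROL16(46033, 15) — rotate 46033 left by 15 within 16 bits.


Rotate 0b1011001111010001 left by 15 (16-bit) = 0b1101100111101000 = 55784

55784


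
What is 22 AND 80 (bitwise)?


0b10110 & 0b1010000 = 0b10000 = 16

16


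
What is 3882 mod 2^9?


3882 & 511 = 298

298


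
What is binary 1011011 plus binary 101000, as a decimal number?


1011011 + 101000 = 10000011 = 131

131


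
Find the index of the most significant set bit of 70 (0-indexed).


0b1000110. Highest set bit at position 6

6


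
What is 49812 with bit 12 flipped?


49812 ^ (1 << 12) = 49812 ^ 4096 = 53908

53908


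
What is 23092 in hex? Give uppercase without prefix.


23092 = 5A34 hex

5A34


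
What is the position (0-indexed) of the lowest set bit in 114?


0b1110010. Lowest set bit at position 1

1


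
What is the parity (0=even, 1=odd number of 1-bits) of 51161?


0b1100011111011001 has 10 ones => parity 0

0


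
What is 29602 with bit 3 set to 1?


29602 | (1 << 3) = 29602 | 8 = 29610

29610


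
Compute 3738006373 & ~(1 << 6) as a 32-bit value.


3738006373 & ~(1 << 6) = 3738006309

3738006309


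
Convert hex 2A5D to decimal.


2A5D hex = 10845 decimal

10845


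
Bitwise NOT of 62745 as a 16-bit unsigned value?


~0b1111010100011001 = 0b101011100110 = 2790 (16-bit unsigned)

2790


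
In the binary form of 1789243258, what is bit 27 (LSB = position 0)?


0b1101010101001011010111101111010, position 27 = 1

1


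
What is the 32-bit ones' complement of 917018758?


917018758 ^ 4294967295 = 3377948537

3377948537


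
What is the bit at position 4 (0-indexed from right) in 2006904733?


0b1110111100111101110111110011101, position 4 = 1

1


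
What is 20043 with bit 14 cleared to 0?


20043 & ~(1 << 14) = 3659

3659


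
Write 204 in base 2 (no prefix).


204 = 11001100 in binary

11001100


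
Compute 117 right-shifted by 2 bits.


0b1110101 >> 2 = 0b11101 = 29

29


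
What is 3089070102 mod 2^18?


3089070102 & 262143 = 227350

227350


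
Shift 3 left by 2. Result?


0b11 << 2 = 0b1100 = 12

12


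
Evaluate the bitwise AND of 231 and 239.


0b11100111 & 0b11101111 = 0b11100111 = 231

231


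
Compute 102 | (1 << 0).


102 | (1 << 0) = 102 | 1 = 103

103


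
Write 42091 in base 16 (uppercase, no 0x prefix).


42091 = A46B hex

A46B


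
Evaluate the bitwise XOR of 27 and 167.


0b11011 ^ 0b10100111 = 0b10111100 = 188

188


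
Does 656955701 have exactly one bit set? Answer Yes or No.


0b100111001010000101100100110101. Multiple bits set => No

No


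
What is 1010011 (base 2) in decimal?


1010011 in decimal = 83

83


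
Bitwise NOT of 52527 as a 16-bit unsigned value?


~0b1100110100101111 = 0b11001011010000 = 13008 (16-bit unsigned)

13008


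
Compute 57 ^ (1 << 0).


57 ^ (1 << 0) = 57 ^ 1 = 56

56


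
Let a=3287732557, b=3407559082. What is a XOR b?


3287732557 ^ 3407559082 = 149809383

149809383


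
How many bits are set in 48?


0b110000 has 2 set bits

2


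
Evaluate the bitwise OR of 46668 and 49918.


0b1011011001001100 | 0b1100001011111110 = 0b1111011011111110 = 63230

63230


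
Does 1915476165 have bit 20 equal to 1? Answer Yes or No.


0b1110010001010111101100011000101, bit 20 = 0. No

No


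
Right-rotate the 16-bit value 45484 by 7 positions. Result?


Rotate 0b1011000110101100 right by 7 (16-bit) = 0b101100101100011 = 22883

22883


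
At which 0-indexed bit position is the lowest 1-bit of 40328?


0b1001110110001000. Lowest set bit at position 3

3


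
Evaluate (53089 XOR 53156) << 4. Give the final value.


Step 1: 53089 ^ 53156 = 197
Step 2: 197 << 4 = 3152

3152


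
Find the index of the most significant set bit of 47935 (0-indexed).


0b1011101100111111. Highest set bit at position 15

15


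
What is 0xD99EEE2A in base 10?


D99EEE2A hex = 3651071530 decimal

3651071530


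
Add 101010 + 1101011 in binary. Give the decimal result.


101010 + 1101011 = 10010101 = 149

149


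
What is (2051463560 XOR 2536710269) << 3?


Step 1: 2051463560 ^ 2536710269 = 3983931893
Step 2: 3983931893 << 3 = 31871455144

31871455144


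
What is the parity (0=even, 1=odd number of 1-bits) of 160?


0b10100000 has 2 ones => parity 0

0


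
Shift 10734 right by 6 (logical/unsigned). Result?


0b10100111101110 >> 6 = 0b10100111 = 167

167


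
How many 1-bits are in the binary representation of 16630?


0b100000011110110 has 7 set bits

7


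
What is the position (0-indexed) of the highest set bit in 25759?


0b110010010011111. Highest set bit at position 14

14


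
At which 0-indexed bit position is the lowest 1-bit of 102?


0b1100110. Lowest set bit at position 1

1


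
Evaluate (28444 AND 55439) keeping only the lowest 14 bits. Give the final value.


Step 1: 28444 & 55439 = 18444
Step 2: 18444 & 16383 = 2060

2060


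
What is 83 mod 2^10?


83 & 1023 = 83

83


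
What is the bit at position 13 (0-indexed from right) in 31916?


0b111110010101100, position 13 = 1

1


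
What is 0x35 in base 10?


35 hex = 53 decimal

53


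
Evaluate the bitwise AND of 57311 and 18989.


0b1101111111011111 & 0b100101000101101 = 0b100101000001101 = 18957

18957


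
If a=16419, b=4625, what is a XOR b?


16419 ^ 4625 = 21042

21042


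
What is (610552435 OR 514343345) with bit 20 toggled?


Step 1: 610552435 | 514343345 = 1055673331
Step 2: 1055673331 ^ (1 << 20) = 1055673331 ^ 1048576 = 1056721907

1056721907


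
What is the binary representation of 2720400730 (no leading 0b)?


2720400730 = 10100010001001100000010101011010 in binary

10100010001001100000010101011010


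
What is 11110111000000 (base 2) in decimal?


11110111000000 in decimal = 15808

15808


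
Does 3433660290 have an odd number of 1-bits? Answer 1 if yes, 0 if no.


0b11001100101010010111111110000010 has 17 ones => parity 1

1


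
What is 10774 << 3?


0b10101000010110 << 3 = 0b10101000010110000 = 86192

86192


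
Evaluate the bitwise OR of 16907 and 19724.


0b100001000001011 | 0b100110100001100 = 0b100111100001111 = 20239

20239


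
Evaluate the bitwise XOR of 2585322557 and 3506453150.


0b10011010000110001110010000111101 ^ 0b11010001000000000011101010011110 = 0b1001011000110001101111010100011 = 1259921059

1259921059


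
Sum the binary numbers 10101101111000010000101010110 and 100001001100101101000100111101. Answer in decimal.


10101101111000010000101010110 + 100001001100101101000100111101 = 110110111011101111001010010011 = 921629331

921629331


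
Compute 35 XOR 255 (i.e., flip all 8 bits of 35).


35 ^ 255 = 220

220


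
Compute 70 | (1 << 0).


70 | (1 << 0) = 70 | 1 = 71

71


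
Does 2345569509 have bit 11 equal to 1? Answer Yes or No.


0b10001011110011101000110011100101, bit 11 = 1. Yes

Yes


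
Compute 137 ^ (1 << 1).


137 ^ (1 << 1) = 137 ^ 2 = 139

139


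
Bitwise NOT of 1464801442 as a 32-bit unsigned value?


~0b1010111010011110001100010100010 = 0b10101000101100001110011101011101 = 2830165853 (32-bit unsigned)

2830165853


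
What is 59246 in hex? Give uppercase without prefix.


59246 = E76E hex

E76E


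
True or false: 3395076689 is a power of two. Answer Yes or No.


0b11001010010111001100001001010001. Multiple bits set => No

No


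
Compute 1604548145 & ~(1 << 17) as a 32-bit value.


1604548145 & ~(1 << 17) = 1604417073

1604417073


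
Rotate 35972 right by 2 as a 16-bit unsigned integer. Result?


Rotate 0b1000110010000100 right by 2 (16-bit) = 0b10001100100001 = 8993

8993


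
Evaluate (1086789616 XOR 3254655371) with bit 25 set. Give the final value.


Step 1: 1086789616 ^ 3254655371 = 2168000123
Step 2: 2168000123 | (1 << 25) = 2168000123 | 33554432 = 2201554555

2201554555


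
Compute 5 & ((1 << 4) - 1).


5 & 15 = 5

5


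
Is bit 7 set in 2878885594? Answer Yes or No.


0b10101011100110000100111011011010, bit 7 = 1. Yes

Yes
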